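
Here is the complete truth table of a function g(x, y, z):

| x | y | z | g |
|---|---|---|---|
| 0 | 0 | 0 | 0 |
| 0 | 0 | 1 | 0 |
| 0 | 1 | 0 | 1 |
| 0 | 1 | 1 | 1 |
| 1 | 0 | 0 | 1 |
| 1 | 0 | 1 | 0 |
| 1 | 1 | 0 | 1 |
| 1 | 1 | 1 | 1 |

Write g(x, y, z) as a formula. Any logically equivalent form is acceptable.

g(x, y, z) = ~((((~x & ~y) & ~z) | ((~x & ~y) & z)) | ((x & ~y) & z))

The 0-rows are (0,0,0), (0,0,1), (1,0,1). Take each as a conjunction (¬x·¬y·¬z, ¬x·¬y·z, x·¬y·z), form their disjunction, and complement — that gives a formula that is 1 everywhere g is.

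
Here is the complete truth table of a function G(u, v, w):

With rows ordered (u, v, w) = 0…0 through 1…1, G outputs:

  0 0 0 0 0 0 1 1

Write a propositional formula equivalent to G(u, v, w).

G(u, v, w) = ((u ∧ v) ∧ ¬w) ∨ ((u ∧ v) ∧ w)

G=1 on 2 inputs: (1,1,0), (1,1,1). Reading each as a conjunction of literals (u·v·¬w, u·v·w) and taking the OR gives the canonical DNF.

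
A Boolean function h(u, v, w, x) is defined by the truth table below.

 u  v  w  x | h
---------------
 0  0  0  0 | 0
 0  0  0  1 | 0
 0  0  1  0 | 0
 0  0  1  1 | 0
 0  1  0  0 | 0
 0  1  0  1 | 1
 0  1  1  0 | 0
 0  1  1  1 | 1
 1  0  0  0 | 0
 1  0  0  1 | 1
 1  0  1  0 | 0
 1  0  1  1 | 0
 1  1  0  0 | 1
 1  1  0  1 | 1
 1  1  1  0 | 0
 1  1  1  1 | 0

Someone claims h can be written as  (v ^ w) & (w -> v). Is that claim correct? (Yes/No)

No

Check the formula against h row by row:
  u=0, v=0, w=0, x=0: formula gives 0, h = 0 ✓
  u=0, v=0, w=0, x=1: formula gives 0, h = 0 ✓
  u=0, v=0, w=1, x=0: formula gives 0, h = 0 ✓
  u=0, v=0, w=1, x=1: formula gives 0, h = 0 ✓
  u=0, v=1, w=0, x=0: formula gives 1, but h = 0 ✗
Since they disagree at (0,1,0,0), the expression is not a correct formula for h.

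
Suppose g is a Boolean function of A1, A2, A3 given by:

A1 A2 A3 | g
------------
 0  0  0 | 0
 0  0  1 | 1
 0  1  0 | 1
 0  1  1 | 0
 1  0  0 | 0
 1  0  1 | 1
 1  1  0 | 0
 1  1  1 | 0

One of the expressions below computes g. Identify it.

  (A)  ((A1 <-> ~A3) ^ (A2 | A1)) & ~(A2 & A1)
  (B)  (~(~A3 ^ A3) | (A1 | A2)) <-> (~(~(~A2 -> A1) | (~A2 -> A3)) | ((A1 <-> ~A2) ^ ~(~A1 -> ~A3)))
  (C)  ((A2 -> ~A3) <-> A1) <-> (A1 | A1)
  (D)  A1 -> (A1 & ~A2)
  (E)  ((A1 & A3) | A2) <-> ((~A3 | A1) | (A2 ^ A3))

A

(B): at (0,0,0) it gives 1, but g = 0 — eliminated.
(C): at (0,0,0) it gives 1, but g = 0 — eliminated.
(D): at (0,0,0) it gives 1, but g = 0 — eliminated.
(E): at (0,0,1) it gives 0, but g = 1 — eliminated.
(A) is the remaining candidate, and it agrees with g on all 8 inputs.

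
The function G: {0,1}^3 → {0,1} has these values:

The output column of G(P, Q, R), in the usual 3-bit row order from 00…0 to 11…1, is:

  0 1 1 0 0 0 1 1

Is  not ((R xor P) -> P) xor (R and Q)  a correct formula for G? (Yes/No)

No

Check the formula against G row by row:
  P=0, Q=0, R=0: formula gives 0, G = 0 ✓
  P=0, Q=0, R=1: formula gives 1, G = 1 ✓
  P=0, Q=1, R=0: formula gives 0, but G = 1 ✗
A single disagreement suffices: at (0,1,0) they differ, so the formula does not compute G.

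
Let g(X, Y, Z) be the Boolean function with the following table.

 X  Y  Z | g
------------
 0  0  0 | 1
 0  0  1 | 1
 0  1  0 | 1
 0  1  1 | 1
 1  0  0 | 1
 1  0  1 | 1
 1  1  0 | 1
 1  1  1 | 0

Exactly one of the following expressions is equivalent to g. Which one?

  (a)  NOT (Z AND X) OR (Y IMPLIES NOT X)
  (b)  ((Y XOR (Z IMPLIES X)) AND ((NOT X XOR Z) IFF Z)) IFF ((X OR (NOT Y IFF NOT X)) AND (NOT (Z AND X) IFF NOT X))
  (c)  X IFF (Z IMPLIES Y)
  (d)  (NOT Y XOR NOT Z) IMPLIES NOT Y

(b) fails at (0,0,0): the formula yields 0, g is 1.
(c) fails at (0,0,0): the formula yields 0, g is 1.
(d) fails at (0,1,0): the formula yields 0, g is 1.
(a) is the remaining candidate, and it agrees with g on all 8 inputs.

a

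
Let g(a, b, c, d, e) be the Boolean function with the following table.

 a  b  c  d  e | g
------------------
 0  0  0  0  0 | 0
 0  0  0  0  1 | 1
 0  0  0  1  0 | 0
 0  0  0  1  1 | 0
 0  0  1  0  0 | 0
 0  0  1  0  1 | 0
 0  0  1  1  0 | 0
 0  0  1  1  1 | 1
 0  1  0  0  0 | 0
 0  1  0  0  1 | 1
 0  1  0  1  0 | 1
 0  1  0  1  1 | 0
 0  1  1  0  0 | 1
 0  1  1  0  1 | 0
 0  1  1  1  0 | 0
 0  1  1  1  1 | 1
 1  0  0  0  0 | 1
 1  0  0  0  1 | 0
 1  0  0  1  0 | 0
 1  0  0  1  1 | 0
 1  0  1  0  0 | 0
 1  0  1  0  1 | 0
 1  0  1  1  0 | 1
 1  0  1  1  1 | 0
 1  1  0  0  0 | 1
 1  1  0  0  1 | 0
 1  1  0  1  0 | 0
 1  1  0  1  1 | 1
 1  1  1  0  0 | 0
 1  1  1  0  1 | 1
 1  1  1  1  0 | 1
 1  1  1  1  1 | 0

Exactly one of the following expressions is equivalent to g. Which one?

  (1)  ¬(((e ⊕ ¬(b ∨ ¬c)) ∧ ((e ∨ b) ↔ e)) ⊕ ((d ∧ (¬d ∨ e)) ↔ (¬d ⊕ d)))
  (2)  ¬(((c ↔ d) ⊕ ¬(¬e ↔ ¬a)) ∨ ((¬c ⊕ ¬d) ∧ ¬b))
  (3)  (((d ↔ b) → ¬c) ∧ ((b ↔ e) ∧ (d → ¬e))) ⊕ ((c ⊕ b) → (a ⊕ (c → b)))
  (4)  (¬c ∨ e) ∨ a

(1): at (0,0,0,0,0) it gives 1, but g = 0 — eliminated.
(3): at (0,0,0,1,1) it gives 1, but g = 0 — eliminated.
(4): at (0,0,0,0,0) it gives 1, but g = 0 — eliminated.
(2) is the remaining candidate, and it agrees with g on all 32 inputs.

2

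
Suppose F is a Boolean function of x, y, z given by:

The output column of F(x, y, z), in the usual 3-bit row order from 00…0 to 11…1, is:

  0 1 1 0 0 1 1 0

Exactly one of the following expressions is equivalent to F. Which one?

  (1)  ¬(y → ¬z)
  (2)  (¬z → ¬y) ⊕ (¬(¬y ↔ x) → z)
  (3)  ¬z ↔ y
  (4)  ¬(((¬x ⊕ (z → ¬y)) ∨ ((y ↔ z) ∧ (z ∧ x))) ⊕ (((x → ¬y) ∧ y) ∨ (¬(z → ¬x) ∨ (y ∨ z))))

3

(1) disagrees with F on (0,0,1) (formula → 0, table → 1); rule it out.
(2) disagrees with F on (0,0,0) (formula → 1, table → 0); rule it out.
(4) disagrees with F on (0,0,0) (formula → 1, table → 0); rule it out.
(3) is the remaining candidate, and it agrees with F on all 8 inputs.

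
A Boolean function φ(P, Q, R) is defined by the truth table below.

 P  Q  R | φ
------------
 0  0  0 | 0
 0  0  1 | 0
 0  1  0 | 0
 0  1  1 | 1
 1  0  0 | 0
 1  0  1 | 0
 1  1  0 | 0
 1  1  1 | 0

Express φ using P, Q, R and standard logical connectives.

φ is 1 on exactly one input, (0,1,1), whose minterm is ¬P·Q·R. So φ is just that conjunction.

φ(P, Q, R) = (~P & Q) & R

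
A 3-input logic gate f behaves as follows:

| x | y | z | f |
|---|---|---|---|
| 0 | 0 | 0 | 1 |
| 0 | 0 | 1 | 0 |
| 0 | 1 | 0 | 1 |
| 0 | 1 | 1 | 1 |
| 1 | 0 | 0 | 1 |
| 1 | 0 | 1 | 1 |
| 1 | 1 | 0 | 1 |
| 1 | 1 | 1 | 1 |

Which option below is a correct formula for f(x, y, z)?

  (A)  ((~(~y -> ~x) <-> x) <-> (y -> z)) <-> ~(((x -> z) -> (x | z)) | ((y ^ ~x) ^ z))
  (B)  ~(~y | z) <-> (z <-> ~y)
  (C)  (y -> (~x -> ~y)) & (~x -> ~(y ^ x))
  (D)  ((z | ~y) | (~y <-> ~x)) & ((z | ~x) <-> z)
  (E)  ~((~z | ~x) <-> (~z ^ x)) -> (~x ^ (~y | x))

(A) fails at (0,0,0): the formula yields 0, f is 1.
(B) fails at (1,0,1): the formula yields 0, f is 1.
(C) fails at (0,0,1): the formula yields 1, f is 0.
(D) fails at (0,0,0): the formula yields 0, f is 1.
Only (E) survives; checking it on all 8 rows confirms it matches f.

E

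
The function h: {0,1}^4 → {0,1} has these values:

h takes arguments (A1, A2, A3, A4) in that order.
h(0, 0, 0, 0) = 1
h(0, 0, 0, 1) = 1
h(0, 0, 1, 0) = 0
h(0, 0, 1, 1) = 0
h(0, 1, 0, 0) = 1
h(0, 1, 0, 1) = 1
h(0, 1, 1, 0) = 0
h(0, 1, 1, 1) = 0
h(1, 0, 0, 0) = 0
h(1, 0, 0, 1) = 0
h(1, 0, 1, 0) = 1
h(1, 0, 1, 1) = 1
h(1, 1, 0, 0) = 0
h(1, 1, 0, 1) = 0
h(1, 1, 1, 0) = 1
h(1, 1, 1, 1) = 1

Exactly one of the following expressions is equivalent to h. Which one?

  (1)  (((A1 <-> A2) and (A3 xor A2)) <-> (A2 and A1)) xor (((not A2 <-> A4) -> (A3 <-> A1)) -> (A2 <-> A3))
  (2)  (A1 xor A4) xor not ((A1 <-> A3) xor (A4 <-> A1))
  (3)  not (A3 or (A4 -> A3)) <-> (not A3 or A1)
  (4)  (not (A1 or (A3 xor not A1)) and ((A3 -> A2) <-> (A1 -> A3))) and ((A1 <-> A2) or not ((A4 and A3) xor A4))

(1) fails at (0,0,0,0): the formula yields 0, h is 1.
(3) fails at (0,0,0,0): the formula yields 0, h is 1.
(4) fails at (0,0,0,0): the formula yields 0, h is 1.
Only (2) survives; checking it on all 16 rows confirms it matches h.

2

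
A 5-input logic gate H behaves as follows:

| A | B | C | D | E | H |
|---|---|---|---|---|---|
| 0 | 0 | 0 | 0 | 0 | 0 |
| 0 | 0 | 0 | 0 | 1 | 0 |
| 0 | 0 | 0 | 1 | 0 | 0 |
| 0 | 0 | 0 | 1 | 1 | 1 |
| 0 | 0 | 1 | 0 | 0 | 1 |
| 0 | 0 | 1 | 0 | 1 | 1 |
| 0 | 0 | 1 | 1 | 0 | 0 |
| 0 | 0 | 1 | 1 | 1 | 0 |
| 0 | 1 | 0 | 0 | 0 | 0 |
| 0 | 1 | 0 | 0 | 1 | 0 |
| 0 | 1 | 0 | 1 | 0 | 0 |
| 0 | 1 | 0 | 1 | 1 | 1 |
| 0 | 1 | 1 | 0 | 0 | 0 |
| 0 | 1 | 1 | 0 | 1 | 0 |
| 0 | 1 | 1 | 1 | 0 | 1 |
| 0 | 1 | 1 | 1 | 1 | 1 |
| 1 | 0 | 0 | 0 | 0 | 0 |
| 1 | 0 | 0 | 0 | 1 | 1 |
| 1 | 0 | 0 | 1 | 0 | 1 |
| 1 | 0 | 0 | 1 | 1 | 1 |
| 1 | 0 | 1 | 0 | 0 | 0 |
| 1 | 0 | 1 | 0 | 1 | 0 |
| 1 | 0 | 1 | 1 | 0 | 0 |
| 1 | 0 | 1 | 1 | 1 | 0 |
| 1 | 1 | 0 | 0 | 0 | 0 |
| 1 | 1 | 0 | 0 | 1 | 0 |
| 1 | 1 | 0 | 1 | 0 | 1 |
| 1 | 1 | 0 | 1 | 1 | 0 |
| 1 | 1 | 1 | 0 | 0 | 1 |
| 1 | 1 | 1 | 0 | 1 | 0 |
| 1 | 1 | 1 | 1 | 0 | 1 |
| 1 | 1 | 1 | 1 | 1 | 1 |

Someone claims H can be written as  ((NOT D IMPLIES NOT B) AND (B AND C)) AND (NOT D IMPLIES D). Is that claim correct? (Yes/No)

Check the formula against H row by row:
  A=0, B=0, C=0, D=0, E=0: formula gives 0, H = 0 ✓
  A=0, B=0, C=0, D=0, E=1: formula gives 0, H = 0 ✓
  A=0, B=0, C=0, D=1, E=0: formula gives 0, H = 0 ✓
  A=0, B=0, C=0, D=1, E=1: formula gives 0, but H = 1 ✗
Since they disagree at (0,0,0,1,1), the expression is not a correct formula for H.

No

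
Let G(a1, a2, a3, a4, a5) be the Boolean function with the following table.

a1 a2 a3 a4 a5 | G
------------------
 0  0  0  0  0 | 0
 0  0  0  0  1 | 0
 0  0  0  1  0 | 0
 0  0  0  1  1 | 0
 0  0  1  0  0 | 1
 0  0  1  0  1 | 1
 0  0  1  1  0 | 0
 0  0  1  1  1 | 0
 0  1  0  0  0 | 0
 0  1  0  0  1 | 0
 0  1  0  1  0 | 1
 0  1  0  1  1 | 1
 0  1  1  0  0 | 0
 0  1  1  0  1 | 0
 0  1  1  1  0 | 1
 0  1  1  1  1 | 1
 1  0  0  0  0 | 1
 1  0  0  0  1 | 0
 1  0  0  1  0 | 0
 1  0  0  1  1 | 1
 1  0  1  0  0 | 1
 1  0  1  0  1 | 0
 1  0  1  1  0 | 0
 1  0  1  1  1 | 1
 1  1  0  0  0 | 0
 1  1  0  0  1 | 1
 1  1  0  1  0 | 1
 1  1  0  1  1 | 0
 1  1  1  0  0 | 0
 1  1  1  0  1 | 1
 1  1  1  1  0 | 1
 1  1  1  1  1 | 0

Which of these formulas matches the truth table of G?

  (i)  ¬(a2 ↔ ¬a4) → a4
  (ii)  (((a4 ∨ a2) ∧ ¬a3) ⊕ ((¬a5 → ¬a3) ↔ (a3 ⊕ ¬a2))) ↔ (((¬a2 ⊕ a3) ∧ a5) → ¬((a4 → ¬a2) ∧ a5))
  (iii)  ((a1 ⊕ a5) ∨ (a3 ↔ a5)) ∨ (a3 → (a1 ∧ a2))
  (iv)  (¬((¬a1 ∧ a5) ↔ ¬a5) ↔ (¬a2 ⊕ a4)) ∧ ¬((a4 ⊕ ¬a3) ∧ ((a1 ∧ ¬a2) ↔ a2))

(i) fails at (0,0,0,1,0): the formula yields 1, G is 0.
(ii) fails at (0,0,0,0,0): the formula yields 1, G is 0.
(iii) fails at (0,0,0,0,0): the formula yields 1, G is 0.
Only (iv) survives; checking it on all 32 rows confirms it matches G.

iv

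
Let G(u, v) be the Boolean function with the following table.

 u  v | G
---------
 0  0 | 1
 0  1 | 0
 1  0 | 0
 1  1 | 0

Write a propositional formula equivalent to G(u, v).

G(u, v) = NOT (u OR v)

The output is 1 only when every input is 0 — NOR of all inputs.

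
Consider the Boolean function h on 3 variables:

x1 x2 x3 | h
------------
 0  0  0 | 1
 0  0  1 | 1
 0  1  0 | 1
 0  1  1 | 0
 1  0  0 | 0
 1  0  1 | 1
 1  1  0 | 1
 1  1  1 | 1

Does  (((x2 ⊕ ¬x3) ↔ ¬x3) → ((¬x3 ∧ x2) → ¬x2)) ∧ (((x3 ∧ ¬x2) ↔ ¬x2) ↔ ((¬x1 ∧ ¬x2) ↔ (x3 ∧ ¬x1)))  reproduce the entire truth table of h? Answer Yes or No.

Test each input against both h and the formula:
  x1=0, x2=0, x3=0: formula gives 1, h = 1 ✓
  x1=0, x2=0, x3=1: formula gives 1, h = 1 ✓
  x1=0, x2=1, x3=0: formula gives 1, h = 1 ✓
  x1=0, x2=1, x3=1: formula gives 0, h = 0 ✓
  x1=1, x2=0, x3=0: formula gives 0, h = 0 ✓
  …and likewise for the remaining 3 rows.
Every row agrees, so the formula is equivalent.

Yes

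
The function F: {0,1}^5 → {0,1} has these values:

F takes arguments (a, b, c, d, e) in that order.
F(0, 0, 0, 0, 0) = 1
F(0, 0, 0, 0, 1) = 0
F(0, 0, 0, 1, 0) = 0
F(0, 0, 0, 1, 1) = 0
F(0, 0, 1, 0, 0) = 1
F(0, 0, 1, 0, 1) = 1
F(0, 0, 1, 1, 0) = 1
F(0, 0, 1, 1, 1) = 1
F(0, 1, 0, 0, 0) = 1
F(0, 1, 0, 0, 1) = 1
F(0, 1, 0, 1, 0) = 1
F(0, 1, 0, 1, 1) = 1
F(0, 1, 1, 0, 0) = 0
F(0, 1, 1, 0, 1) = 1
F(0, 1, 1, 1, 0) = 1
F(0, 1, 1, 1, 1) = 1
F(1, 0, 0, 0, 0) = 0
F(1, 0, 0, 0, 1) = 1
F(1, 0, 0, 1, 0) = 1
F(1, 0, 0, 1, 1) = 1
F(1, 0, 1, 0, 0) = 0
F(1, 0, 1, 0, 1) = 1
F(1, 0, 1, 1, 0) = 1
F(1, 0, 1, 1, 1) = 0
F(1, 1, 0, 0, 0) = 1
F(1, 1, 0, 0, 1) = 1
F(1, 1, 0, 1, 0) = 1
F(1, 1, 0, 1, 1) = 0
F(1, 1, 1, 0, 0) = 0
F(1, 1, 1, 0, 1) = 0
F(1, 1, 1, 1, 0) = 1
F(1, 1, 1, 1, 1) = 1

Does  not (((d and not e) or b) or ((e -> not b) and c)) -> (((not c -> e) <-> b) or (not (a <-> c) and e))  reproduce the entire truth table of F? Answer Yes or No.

No

Test each input against both F and the formula:
  a=0, b=0, c=0, d=0, e=0: formula gives 1, F = 1 ✓
  a=0, b=0, c=0, d=0, e=1: formula gives 0, F = 0 ✓
  a=0, b=0, c=0, d=1, e=0: formula gives 1, but F = 0 ✗
A single disagreement suffices: at (0,0,0,1,0) they differ, so the formula does not compute F.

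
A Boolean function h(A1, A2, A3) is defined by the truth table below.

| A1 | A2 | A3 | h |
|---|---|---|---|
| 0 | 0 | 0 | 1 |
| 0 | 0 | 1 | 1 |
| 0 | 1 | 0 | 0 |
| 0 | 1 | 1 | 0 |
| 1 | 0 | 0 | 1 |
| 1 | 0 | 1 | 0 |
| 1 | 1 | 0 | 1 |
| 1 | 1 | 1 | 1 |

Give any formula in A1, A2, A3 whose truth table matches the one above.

The 0-rows are (0,1,0), (0,1,1), (1,0,1). Take each as a conjunction (¬A1·A2·¬A3, ¬A1·A2·A3, A1·¬A2·A3), form their disjunction, and complement — that gives a formula that is 1 everywhere h is.

h(A1, A2, A3) = NOT ((((NOT A1 AND A2) AND NOT A3) OR ((NOT A1 AND A2) AND A3)) OR ((A1 AND NOT A2) AND A3))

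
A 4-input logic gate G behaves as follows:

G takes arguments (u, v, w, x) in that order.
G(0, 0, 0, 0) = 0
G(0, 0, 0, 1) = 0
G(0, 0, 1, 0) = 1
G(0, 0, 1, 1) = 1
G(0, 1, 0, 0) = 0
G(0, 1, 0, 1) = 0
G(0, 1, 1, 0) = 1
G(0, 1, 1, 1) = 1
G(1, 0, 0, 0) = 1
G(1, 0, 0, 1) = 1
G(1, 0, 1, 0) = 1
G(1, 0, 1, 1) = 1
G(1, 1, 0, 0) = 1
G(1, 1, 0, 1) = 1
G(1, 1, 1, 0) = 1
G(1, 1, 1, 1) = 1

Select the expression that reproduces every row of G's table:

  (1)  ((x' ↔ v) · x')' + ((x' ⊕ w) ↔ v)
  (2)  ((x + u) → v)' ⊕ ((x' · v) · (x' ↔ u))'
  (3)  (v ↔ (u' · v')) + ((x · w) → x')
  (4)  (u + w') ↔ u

4

(1) fails at (0,0,0,0): the formula yields 1, G is 0.
(2) fails at (0,0,0,0): the formula yields 1, G is 0.
(3) fails at (0,0,0,0): the formula yields 1, G is 0.
That leaves (4). Evaluating it on every row reproduces the table of G exactly.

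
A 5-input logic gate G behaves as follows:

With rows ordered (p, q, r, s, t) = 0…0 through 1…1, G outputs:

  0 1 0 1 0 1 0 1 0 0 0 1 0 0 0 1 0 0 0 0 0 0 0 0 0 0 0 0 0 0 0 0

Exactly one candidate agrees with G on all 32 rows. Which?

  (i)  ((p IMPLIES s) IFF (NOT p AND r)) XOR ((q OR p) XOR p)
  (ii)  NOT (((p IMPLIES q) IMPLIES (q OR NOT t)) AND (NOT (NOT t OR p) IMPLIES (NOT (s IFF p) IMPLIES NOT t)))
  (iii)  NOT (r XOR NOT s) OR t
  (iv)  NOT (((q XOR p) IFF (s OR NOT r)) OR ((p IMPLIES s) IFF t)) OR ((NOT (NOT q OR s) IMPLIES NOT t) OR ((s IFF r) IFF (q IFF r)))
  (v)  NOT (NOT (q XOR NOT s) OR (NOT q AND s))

ii

(i): at (0,0,0,0,1) it gives 0, but G = 1 — eliminated.
(iii): at (0,0,0,1,0) it gives 1, but G = 0 — eliminated.
(iv): at (0,0,0,0,0) it gives 1, but G = 0 — eliminated.
(v): at (0,0,0,0,0) it gives 1, but G = 0 — eliminated.
Only (ii) survives; checking it on all 32 rows confirms it matches G.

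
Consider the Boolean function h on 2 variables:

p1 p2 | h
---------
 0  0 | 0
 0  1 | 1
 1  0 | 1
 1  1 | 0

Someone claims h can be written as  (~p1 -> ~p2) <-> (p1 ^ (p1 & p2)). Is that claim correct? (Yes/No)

Yes

Test each input against both h and the formula:
  p1=0, p2=0: formula gives 0, h = 0 ✓
  p1=0, p2=1: formula gives 1, h = 1 ✓
  p1=1, p2=0: formula gives 1, h = 1 ✓
  p1=1, p2=1: formula gives 0, h = 0 ✓
All 4 rows match — the expression computes h exactly.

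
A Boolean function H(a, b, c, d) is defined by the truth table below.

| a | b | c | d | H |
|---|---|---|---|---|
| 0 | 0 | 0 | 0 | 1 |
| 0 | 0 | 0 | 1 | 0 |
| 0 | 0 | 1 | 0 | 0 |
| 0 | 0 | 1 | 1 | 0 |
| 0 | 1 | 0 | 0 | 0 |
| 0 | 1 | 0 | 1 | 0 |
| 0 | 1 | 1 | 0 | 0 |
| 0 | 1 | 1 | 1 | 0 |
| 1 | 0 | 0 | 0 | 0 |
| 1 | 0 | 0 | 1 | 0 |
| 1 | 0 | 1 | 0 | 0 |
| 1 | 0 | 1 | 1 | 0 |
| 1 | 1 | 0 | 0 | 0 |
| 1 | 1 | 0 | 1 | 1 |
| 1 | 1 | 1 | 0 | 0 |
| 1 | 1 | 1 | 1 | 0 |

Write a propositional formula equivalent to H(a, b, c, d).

H=1 on 2 inputs: (0,0,0,0), (1,1,0,1). Reading each as a conjunction of literals (¬a·¬b·¬c·¬d, a·b·¬c·d) and taking the OR gives the canonical DNF.

H(a, b, c, d) = (((NOT a AND NOT b) AND NOT c) AND NOT d) OR (((a AND b) AND NOT c) AND d)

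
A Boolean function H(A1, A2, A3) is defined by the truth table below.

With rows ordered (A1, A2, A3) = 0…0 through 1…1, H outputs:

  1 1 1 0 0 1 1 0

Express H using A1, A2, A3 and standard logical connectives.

H(A1, A2, A3) = ((((A1' · A2) · A3) + ((A1 · A2') · A3')) + ((A1 · A2) · A3))'

The 0-rows are (0,1,1), (1,0,0), (1,1,1). Take each as a conjunction (¬A1·A2·A3, A1·¬A2·¬A3, A1·A2·A3), form their disjunction, and complement — that gives a formula that is 1 everywhere H is.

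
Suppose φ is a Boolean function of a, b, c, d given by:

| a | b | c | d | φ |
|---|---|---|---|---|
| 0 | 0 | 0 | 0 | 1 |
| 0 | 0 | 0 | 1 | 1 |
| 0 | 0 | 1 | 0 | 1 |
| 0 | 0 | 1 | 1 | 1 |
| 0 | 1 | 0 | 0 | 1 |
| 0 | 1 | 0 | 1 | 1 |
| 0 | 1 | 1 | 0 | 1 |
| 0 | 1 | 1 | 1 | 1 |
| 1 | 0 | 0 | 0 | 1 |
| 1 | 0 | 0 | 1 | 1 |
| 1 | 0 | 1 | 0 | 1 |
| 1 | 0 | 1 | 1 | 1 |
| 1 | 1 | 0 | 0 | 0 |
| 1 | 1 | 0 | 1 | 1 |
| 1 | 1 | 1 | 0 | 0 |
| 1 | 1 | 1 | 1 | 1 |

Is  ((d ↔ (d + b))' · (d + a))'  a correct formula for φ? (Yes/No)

Check the formula against φ row by row:
  a=0, b=0, c=0, d=0: formula gives 1, φ = 1 ✓
  a=0, b=0, c=0, d=1: formula gives 1, φ = 1 ✓
  a=0, b=0, c=1, d=0: formula gives 1, φ = 1 ✓
  a=0, b=0, c=1, d=1: formula gives 1, φ = 1 ✓
  …and likewise for the remaining 12 rows.
No disagreement on any input; they are logically equivalent.

Yes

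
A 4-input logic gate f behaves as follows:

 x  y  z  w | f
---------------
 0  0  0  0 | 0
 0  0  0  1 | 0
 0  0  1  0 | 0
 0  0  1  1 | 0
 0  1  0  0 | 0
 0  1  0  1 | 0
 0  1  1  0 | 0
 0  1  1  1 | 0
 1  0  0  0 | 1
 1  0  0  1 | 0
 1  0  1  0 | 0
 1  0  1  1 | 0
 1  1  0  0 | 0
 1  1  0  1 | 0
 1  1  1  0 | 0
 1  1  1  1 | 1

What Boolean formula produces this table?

The 1-rows are (1,0,0,0), (1,1,1,1). Each contributes one minterm — x·¬y·¬z·¬w; x·y·z·w — and their disjunction is a sum-of-products form of f.

f(x, y, z, w) = (((x & ~y) & ~z) & ~w) | (((x & y) & z) & w)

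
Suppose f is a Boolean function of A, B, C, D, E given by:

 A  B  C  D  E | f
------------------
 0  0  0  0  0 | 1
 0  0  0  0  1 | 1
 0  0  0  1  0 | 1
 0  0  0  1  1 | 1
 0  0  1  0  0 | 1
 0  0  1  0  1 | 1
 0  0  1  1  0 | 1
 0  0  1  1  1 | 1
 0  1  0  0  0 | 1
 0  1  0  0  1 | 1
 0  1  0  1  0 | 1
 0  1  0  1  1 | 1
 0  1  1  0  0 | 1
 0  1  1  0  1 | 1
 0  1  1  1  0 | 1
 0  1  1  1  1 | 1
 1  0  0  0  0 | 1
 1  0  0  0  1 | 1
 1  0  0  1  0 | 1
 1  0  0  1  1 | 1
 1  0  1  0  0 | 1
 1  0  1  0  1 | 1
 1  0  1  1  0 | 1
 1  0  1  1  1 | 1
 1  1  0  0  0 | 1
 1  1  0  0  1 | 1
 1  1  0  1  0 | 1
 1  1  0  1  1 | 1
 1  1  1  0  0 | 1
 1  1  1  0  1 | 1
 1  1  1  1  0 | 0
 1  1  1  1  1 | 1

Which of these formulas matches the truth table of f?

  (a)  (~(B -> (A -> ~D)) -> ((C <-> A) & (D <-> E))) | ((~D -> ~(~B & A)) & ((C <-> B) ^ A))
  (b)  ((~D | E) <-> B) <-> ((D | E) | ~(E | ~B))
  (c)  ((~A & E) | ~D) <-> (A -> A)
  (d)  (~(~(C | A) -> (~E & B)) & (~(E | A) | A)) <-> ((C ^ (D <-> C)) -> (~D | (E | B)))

a

(b) fails at (0,0,0,0,1): the formula yields 0, f is 1.
(c) fails at (0,0,0,1,0): the formula yields 0, f is 1.
(d) fails at (0,0,0,0,1): the formula yields 0, f is 1.
(a) is the remaining candidate, and it agrees with f on all 32 inputs.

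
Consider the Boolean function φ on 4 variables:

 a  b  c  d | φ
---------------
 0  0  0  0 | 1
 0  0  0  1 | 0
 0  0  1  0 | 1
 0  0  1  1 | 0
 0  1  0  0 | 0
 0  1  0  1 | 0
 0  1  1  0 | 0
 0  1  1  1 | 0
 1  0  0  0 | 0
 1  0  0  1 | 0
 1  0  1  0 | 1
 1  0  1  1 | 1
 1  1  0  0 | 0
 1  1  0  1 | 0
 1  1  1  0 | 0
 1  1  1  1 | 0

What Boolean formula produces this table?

φ(a, b, c, d) = (((((a' · b') · c') · d') + (((a' · b') · c) · d')) + (((a · b') · c) · d')) + (((a · b') · c) · d)

Collect the rows where φ=1 — (0,0,0,0), (0,0,1,0), (1,0,1,0), (1,0,1,1) — and write one minterm per row: ¬a·¬b·¬c·¬d, ¬a·¬b·c·¬d, a·¬b·c·¬d, a·¬b·c·d. Their union (logical OR) reproduces the table exactly.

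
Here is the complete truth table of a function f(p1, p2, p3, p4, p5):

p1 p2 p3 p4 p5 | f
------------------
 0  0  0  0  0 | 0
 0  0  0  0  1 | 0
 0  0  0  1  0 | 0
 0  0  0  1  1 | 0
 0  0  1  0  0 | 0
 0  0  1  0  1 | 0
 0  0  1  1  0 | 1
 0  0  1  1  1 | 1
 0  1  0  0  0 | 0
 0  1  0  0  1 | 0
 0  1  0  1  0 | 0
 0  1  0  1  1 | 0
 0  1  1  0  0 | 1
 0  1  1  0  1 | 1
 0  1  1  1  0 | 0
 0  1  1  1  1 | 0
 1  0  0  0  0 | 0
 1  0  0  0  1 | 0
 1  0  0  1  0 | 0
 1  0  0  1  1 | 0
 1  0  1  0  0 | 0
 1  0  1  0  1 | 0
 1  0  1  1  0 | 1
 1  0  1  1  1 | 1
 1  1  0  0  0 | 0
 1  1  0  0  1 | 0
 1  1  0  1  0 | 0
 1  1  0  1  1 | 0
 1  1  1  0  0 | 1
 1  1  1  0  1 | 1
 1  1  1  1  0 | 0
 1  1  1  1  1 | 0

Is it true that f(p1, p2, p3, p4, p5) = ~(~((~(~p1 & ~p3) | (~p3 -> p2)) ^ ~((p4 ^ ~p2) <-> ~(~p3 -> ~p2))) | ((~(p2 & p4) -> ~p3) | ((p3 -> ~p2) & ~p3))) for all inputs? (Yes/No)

Yes

Test each input against both f and the formula:
  p1=0, p2=0, p3=0, p4=0, p5=0: formula gives 0, f = 0 ✓
  p1=0, p2=0, p3=0, p4=0, p5=1: formula gives 0, f = 0 ✓
  p1=0, p2=0, p3=0, p4=1, p5=0: formula gives 0, f = 0 ✓
  p1=0, p2=0, p3=0, p4=1, p5=1: formula gives 0, f = 0 ✓
  … (the remaining 28 rows also agree.)
Every row agrees, so the formula is equivalent.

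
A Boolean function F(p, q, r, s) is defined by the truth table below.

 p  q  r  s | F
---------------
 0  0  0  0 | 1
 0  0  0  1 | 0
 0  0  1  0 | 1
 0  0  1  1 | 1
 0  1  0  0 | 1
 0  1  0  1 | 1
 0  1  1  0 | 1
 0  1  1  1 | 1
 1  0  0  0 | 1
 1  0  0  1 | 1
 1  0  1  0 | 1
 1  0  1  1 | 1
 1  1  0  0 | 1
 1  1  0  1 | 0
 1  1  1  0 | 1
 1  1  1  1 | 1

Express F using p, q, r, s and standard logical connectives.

F(p, q, r, s) = ~((((~p & ~q) & ~r) & s) | (((p & q) & ~r) & s))

There are just 2 zero rows: (0,0,0,1), (1,1,0,1). Their minterms are ¬p·¬q·¬r·s, p·q·¬r·s; the OR of those covers precisely the 0-outputs, and negating it yields F.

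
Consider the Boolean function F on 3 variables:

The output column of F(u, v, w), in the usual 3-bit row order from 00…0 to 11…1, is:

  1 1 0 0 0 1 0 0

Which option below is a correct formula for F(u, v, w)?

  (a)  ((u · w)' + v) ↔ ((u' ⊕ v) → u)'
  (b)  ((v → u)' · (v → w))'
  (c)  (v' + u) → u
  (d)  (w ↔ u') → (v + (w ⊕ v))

a

(b) disagrees with F on (0,1,0) (formula → 1, table → 0); rule it out.
(c) disagrees with F on (0,0,0) (formula → 0, table → 1); rule it out.
(d) disagrees with F on (0,1,0) (formula → 1, table → 0); rule it out.
(a) is the remaining candidate, and it agrees with F on all 8 inputs.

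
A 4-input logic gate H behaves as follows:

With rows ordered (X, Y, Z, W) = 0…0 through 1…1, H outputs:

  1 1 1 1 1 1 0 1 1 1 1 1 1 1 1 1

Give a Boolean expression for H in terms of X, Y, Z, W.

Only row (0,1,1,0) gives 0. So H is 1 everywhere except there — the complement of the minterm ¬X·Y·Z·¬W.

H(X, Y, Z, W) = NOT (((NOT X AND Y) AND Z) AND NOT W)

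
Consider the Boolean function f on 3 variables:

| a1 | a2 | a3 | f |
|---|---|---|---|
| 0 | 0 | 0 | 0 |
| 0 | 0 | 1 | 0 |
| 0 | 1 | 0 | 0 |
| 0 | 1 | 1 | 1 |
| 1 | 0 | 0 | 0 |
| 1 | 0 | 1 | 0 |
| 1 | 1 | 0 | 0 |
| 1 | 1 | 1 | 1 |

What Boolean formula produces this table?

Collect the rows where f=1 — (0,1,1), (1,1,1) — and write one minterm per row: ¬a1·a2·a3, a1·a2·a3. Their union (logical OR) reproduces the table exactly.

f(a1, a2, a3) = ((¬a1 ∧ a2) ∧ a3) ∨ ((a1 ∧ a2) ∧ a3)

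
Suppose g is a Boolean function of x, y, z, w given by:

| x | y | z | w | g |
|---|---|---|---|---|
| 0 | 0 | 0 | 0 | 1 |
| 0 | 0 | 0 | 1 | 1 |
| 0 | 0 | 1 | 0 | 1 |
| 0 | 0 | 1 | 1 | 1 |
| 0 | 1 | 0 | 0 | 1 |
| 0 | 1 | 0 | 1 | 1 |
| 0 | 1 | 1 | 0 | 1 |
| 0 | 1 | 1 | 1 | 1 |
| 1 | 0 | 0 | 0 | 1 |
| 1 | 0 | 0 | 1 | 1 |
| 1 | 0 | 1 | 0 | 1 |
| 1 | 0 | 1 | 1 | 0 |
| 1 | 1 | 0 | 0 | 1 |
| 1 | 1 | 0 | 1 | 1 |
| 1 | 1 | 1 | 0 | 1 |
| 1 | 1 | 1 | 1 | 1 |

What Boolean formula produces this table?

g is 0 on exactly one input, (1,0,1,1), whose minterm is x·¬y·z·w. So g is the negation of that single conjunction.

g(x, y, z, w) = ¬(((x ∧ ¬y) ∧ z) ∧ w)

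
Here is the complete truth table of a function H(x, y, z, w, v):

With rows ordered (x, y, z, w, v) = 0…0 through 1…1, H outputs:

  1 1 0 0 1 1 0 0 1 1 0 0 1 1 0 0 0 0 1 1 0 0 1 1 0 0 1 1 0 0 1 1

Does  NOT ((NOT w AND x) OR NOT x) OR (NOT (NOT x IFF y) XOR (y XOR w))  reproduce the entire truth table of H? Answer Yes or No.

Yes

Check the formula against H row by row:
  x=0, y=0, z=0, w=0, v=0: formula gives 1, H = 1 ✓
  x=0, y=0, z=0, w=0, v=1: formula gives 1, H = 1 ✓
  x=0, y=0, z=0, w=1, v=0: formula gives 0, H = 0 ✓
  x=0, y=0, z=0, w=1, v=1: formula gives 0, H = 0 ✓
  … (the remaining 28 rows also agree.)
Every row agrees, so the formula is equivalent.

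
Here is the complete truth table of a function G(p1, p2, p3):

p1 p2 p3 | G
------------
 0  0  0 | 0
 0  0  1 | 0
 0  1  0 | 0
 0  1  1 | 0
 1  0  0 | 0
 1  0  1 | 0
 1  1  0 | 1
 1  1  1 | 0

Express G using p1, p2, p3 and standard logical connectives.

G is 1 on exactly one input, (1,1,0), whose minterm is p1·p2·¬p3. So G is just that conjunction.

G(p1, p2, p3) = (p1 and p2) and not p3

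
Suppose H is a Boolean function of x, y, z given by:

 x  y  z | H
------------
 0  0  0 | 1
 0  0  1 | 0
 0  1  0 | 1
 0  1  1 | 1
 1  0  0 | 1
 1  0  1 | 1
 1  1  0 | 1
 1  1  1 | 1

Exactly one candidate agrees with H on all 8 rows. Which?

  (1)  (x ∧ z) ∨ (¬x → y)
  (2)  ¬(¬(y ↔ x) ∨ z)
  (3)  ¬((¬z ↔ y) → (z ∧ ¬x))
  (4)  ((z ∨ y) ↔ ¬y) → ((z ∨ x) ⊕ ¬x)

4

(1) disagrees with H on (0,0,0) (formula → 0, table → 1); rule it out.
(2) disagrees with H on (0,1,0) (formula → 0, table → 1); rule it out.
(3) disagrees with H on (0,0,0) (formula → 0, table → 1); rule it out.
Only (4) survives; checking it on all 8 rows confirms it matches H.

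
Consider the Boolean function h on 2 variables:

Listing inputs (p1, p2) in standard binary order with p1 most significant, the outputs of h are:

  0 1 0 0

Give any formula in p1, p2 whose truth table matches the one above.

1 only at (0,1): NOT p1 AND p2.

h(p1, p2) = ~p1 & p2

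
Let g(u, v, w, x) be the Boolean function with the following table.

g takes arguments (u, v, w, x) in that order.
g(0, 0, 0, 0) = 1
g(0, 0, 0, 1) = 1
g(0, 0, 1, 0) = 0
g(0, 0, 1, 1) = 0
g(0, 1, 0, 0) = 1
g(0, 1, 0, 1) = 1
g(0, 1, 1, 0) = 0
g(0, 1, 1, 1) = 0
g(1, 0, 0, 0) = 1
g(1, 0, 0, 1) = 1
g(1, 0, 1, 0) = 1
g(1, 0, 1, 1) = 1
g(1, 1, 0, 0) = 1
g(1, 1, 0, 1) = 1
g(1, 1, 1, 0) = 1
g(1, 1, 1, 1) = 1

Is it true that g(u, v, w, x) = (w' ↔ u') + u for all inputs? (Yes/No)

Test each input against both g and the formula:
  u=0, v=0, w=0, x=0: formula gives 1, g = 1 ✓
  u=0, v=0, w=0, x=1: formula gives 1, g = 1 ✓
  u=0, v=0, w=1, x=0: formula gives 0, g = 0 ✓
  u=0, v=0, w=1, x=1: formula gives 0, g = 0 ✓
  … (the remaining 12 rows also agree.)
No disagreement on any input; they are logically equivalent.

Yes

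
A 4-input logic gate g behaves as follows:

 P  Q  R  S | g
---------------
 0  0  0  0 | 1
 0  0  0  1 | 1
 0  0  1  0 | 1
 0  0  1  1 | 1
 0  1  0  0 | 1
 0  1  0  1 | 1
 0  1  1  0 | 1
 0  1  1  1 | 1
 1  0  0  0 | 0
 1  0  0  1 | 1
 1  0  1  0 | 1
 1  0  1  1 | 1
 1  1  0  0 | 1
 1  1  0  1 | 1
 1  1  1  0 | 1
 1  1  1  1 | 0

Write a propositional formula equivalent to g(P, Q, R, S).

g(P, Q, R, S) = ~((((P & ~Q) & ~R) & ~S) | (((P & Q) & R) & S))

The 0-rows are (1,0,0,0), (1,1,1,1). Take each as a conjunction (P·¬Q·¬R·¬S, P·Q·R·S), form their disjunction, and complement — that gives a formula that is 1 everywhere g is.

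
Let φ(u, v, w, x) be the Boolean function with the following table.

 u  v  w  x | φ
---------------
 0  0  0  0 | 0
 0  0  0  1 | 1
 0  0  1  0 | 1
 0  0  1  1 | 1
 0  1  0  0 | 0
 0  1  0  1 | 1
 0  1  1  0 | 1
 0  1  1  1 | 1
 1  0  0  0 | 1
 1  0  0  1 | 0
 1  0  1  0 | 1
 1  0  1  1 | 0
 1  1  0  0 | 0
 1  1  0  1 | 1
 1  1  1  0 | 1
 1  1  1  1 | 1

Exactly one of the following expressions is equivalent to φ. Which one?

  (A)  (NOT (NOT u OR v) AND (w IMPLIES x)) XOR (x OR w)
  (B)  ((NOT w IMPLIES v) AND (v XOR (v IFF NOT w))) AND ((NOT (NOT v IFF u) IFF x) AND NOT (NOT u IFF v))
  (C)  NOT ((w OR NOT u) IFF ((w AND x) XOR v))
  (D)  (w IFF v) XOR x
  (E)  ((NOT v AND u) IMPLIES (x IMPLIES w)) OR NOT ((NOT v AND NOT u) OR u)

(B) disagrees with φ on (0,0,0,1) (formula → 0, table → 1); rule it out.
(C) disagrees with φ on (0,0,0,0) (formula → 1, table → 0); rule it out.
(D) disagrees with φ on (0,0,0,0) (formula → 1, table → 0); rule it out.
(E) disagrees with φ on (0,0,0,0) (formula → 1, table → 0); rule it out.
Only (A) survives; checking it on all 16 rows confirms it matches φ.

A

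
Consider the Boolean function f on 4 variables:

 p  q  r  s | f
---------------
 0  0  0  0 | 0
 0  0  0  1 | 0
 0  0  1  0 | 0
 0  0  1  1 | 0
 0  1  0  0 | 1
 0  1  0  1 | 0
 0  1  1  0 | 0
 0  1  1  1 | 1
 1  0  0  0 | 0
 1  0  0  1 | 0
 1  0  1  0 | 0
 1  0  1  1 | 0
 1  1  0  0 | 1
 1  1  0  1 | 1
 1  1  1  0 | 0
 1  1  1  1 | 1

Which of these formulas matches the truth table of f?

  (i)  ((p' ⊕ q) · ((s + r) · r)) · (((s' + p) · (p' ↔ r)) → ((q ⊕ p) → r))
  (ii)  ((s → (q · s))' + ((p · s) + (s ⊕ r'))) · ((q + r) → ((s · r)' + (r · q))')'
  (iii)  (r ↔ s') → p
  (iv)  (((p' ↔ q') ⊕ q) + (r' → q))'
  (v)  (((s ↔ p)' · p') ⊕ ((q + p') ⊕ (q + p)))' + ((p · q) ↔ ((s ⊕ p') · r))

(i) fails at (0,0,1,0): the formula yields 1, f is 0.
(iii) fails at (0,0,0,0): the formula yields 1, f is 0.
(iv) fails at (0,1,0,0): the formula yields 0, f is 1.
(v) fails at (0,0,0,0): the formula yields 1, f is 0.
Only (ii) survives; checking it on all 16 rows confirms it matches f.

ii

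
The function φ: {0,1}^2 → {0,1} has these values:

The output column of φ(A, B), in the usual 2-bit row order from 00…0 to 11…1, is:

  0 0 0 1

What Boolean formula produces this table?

The output is 1 only when every input is 1 — the AND of all inputs.

φ(A, B) = A · B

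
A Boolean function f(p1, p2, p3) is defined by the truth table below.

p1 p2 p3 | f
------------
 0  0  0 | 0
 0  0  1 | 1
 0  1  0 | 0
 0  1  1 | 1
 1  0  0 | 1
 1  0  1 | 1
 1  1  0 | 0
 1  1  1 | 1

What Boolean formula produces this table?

f(p1, p2, p3) = ((((p1' · p2') · p3') + ((p1' · p2) · p3')) + ((p1 · p2) · p3'))'

f is 0 on only 3 rows — (0,0,0), (0,1,0), (1,1,0). Writing each as a minterm (¬p1·¬p2·¬p3, ¬p1·p2·¬p3, p1·p2·¬p3) and OR-ing them characterizes exactly where f=0, so f is the negation of that disjunction.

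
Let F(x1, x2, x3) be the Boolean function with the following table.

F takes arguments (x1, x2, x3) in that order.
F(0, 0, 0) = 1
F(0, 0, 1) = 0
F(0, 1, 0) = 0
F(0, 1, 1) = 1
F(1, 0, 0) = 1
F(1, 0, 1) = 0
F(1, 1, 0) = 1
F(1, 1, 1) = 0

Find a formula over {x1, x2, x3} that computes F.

Collect the rows where F=1 — (0,0,0), (0,1,1), (1,0,0), (1,1,0) — and write one minterm per row: ¬x1·¬x2·¬x3, ¬x1·x2·x3, x1·¬x2·¬x3, x1·x2·¬x3. Their union (logical OR) reproduces the table exactly.

F(x1, x2, x3) = ((((NOT x1 AND NOT x2) AND NOT x3) OR ((NOT x1 AND x2) AND x3)) OR ((x1 AND NOT x2) AND NOT x3)) OR ((x1 AND x2) AND NOT x3)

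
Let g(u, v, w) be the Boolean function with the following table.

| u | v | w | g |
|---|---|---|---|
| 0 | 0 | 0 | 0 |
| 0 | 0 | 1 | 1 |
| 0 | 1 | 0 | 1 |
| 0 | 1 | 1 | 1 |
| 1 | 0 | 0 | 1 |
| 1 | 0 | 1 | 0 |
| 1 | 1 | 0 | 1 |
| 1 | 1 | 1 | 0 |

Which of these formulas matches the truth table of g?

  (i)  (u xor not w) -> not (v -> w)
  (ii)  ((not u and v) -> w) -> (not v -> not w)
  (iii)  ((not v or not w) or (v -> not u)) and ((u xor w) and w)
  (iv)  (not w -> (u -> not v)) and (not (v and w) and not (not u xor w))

(ii) fails at (0,0,0): the formula yields 1, g is 0.
(iii) fails at (0,1,0): the formula yields 0, g is 1.
(iv) fails at (0,1,0): the formula yields 0, g is 1.
That leaves (i). Evaluating it on every row reproduces the table of g exactly.

i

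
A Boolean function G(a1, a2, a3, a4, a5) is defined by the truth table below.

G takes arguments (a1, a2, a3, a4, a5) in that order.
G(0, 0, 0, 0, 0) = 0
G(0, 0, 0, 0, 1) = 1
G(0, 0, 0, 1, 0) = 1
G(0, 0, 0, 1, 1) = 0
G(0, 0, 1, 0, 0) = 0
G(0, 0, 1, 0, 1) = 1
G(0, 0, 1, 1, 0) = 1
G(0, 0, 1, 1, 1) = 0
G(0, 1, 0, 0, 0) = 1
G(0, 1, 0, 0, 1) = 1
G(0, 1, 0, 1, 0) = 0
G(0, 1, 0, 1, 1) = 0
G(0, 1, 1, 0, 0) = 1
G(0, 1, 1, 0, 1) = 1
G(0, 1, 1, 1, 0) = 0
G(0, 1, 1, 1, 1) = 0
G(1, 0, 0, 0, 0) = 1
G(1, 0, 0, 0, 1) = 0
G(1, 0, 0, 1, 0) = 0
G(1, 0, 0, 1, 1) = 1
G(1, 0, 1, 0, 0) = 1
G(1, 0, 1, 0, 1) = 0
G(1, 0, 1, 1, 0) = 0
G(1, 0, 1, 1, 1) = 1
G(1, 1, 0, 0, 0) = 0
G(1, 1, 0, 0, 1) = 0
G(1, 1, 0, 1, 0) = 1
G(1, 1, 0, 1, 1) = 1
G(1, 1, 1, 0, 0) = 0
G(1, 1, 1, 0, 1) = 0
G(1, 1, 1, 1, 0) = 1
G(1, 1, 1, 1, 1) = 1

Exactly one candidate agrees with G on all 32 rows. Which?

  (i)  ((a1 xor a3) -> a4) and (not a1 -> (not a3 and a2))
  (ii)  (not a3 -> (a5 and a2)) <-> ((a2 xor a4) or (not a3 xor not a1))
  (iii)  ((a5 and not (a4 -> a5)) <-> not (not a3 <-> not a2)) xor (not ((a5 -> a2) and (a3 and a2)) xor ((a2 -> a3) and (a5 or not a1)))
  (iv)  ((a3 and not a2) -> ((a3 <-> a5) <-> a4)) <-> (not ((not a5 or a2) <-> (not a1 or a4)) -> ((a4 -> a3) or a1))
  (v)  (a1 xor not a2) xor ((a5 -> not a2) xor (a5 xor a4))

(i): at (0,0,0,0,1) it gives 0, but G = 1 — eliminated.
(ii): at (0,0,0,0,0) it gives 1, but G = 0 — eliminated.
(iii): at (0,0,0,0,0) it gives 1, but G = 0 — eliminated.
(iv): at (0,0,0,0,0) it gives 1, but G = 0 — eliminated.
(v) is the remaining candidate, and it agrees with G on all 32 inputs.

v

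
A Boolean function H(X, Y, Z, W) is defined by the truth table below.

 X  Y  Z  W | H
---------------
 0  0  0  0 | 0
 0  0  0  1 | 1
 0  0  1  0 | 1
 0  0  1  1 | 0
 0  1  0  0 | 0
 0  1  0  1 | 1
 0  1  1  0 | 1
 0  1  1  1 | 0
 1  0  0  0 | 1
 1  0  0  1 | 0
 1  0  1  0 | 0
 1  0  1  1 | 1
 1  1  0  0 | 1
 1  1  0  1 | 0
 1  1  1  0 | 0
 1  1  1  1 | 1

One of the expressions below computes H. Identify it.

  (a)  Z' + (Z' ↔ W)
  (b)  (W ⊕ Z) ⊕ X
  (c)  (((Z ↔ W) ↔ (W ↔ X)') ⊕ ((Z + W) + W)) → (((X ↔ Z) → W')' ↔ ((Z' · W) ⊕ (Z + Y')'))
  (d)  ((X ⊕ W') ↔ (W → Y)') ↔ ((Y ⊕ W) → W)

(a) fails at (0,0,0,0): the formula yields 1, H is 0.
(c) fails at (0,0,0,0): the formula yields 1, H is 0.
(d) fails at (0,0,0,1): the formula yields 0, H is 1.
That leaves (b). Evaluating it on every row reproduces the table of H exactly.

b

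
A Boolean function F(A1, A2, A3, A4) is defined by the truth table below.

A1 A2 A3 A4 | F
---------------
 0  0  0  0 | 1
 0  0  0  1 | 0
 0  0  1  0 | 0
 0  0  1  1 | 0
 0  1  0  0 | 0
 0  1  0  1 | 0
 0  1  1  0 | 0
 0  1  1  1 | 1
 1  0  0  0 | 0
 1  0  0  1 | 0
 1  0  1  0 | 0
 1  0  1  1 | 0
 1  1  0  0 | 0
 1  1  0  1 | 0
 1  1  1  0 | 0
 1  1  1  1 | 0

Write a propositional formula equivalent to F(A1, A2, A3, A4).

The 1-rows are (0,0,0,0), (0,1,1,1). Each contributes one minterm — ¬A1·¬A2·¬A3·¬A4; ¬A1·A2·A3·A4 — and their disjunction is a sum-of-products form of F.

F(A1, A2, A3, A4) = (((¬A1 ∧ ¬A2) ∧ ¬A3) ∧ ¬A4) ∨ (((¬A1 ∧ A2) ∧ A3) ∧ A4)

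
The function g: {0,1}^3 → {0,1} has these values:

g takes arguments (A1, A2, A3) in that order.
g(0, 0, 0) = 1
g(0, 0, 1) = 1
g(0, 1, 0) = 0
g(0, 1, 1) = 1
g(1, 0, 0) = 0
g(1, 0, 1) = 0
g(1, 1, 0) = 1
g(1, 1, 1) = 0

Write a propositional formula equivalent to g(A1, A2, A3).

g(A1, A2, A3) = ((((not A1 and not A2) and not A3) or ((not A1 and not A2) and A3)) or ((not A1 and A2) and A3)) or ((A1 and A2) and not A3)

The 1-rows are (0,0,0), (0,0,1), (0,1,1), (1,1,0). Each contributes one minterm — ¬A1·¬A2·¬A3; ¬A1·¬A2·A3; ¬A1·A2·A3; A1·A2·¬A3 — and their disjunction is a sum-of-products form of g.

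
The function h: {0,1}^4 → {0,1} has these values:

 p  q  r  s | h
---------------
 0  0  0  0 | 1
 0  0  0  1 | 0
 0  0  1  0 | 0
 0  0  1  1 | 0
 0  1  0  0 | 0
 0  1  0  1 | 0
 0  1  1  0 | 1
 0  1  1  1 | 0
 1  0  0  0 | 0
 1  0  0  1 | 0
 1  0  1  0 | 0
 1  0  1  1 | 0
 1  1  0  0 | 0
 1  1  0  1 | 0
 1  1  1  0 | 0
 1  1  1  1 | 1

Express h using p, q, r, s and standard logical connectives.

Collect the rows where h=1 — (0,0,0,0), (0,1,1,0), (1,1,1,1) — and write one minterm per row: ¬p·¬q·¬r·¬s, ¬p·q·r·¬s, p·q·r·s. Their union (logical OR) reproduces the table exactly.

h(p, q, r, s) = ((((¬p ∧ ¬q) ∧ ¬r) ∧ ¬s) ∨ (((¬p ∧ q) ∧ r) ∧ ¬s)) ∨ (((p ∧ q) ∧ r) ∧ s)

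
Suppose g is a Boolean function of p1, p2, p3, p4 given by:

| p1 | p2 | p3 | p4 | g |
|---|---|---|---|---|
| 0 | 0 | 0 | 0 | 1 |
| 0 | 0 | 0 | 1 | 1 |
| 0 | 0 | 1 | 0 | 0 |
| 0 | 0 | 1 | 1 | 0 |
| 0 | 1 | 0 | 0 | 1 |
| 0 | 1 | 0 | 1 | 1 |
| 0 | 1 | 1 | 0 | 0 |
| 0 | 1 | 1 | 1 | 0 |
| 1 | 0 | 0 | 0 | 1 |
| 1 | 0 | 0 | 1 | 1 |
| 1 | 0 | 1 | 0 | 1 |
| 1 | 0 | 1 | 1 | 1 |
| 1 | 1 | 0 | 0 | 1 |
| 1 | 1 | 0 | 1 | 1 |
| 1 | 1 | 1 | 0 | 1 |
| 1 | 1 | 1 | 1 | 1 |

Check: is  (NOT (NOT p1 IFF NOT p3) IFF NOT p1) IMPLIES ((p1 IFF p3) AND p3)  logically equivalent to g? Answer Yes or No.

Yes

Evaluate (NOT (NOT p1 IFF NOT p3) IFF NOT p1) IMPLIES ((p1 IFF p3) AND p3) on each row and compare to g:
  p1=0, p2=0, p3=0, p4=0: formula gives 1, g = 1 ✓
  p1=0, p2=0, p3=0, p4=1: formula gives 1, g = 1 ✓
  p1=0, p2=0, p3=1, p4=0: formula gives 0, g = 0 ✓
  p1=0, p2=0, p3=1, p4=1: formula gives 0, g = 0 ✓
  …and likewise for the remaining 12 rows.
No disagreement on any input; they are logically equivalent.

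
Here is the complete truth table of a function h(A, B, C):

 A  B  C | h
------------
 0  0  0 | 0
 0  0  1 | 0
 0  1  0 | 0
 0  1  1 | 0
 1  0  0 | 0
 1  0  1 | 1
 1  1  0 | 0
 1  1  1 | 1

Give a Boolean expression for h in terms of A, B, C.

h(A, B, C) = ((A AND NOT B) AND C) OR ((A AND B) AND C)

The 1-rows are (1,0,1), (1,1,1). Each contributes one minterm — A·¬B·C; A·B·C — and their disjunction is a sum-of-products form of h.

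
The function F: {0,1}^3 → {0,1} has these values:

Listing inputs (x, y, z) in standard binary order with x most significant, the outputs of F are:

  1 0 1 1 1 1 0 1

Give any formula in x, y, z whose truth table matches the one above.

There are just 2 zero rows: (0,0,1), (1,1,0). Their minterms are ¬x·¬y·z, x·y·¬z; the OR of those covers precisely the 0-outputs, and negating it yields F.

F(x, y, z) = (((x' · y') · z) + ((x · y) · z'))'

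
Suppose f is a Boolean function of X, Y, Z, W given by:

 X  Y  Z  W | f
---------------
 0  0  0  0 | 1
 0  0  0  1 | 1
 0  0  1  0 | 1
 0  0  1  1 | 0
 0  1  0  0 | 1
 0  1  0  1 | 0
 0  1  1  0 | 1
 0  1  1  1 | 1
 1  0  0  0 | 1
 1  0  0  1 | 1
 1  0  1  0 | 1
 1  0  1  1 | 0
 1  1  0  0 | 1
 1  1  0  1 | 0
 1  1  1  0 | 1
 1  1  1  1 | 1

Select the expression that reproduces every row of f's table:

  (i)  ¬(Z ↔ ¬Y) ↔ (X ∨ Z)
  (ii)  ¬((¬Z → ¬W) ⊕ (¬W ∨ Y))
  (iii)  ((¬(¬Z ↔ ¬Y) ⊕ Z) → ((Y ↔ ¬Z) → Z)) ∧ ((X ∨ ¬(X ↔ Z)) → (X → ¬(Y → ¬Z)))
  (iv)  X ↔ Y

(i) fails at (0,0,0,0): the formula yields 0, f is 1.
(iii) fails at (0,0,1,1): the formula yields 1, f is 0.
(iv) fails at (0,0,1,1): the formula yields 1, f is 0.
Only (ii) survives; checking it on all 16 rows confirms it matches f.

ii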